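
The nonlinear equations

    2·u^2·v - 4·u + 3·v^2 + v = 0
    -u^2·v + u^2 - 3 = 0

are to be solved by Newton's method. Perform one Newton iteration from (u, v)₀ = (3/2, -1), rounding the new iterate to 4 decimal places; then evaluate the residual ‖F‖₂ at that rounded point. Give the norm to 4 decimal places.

At (3/2, -1): F = (-8.5000, 1.5000).
Jacobian J = [[4·u·v - 4, 2·u^2 + 6·v + 1], [-2·u·v + 2·u, -u^2]].
At the point, J = [[-10.0000, -0.5000], [6.0000, -2.2500]] (det J = 25.5000).
Solving J·Δ = −F gives Δ = (-0.7794, -1.4118).
Then the next iterate is (u, v)₁ = (0.7206, -2.4118).
Re-evaluating at (0.7206, -2.4118): F = (9.651414, -1.228374), so ‖F‖₂ = 9.7293.

9.7293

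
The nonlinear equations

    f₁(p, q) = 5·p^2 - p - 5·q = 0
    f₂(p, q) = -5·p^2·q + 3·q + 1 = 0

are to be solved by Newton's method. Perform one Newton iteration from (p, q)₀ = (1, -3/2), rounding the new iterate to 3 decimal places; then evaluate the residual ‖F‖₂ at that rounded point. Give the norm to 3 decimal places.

1.277

At (1, -3/2): F = (11.500, 4.000).
Jacobian J = [[10·p - 1, -5], [-10·p·q, -5·p^2 + 3]].
At the point, J = [[9.000, -5.000], [15.000, -2.000]] (det J = 57.000).
Solving J·Δ = −F gives Δ = (0.053, 2.395).
Then the next iterate is (p, q)₁ = (1.053, 0.895).
Re-evaluating at (1.053, 0.895): F = (0.01605, -1.27692), so ‖F‖₂ = 1.277.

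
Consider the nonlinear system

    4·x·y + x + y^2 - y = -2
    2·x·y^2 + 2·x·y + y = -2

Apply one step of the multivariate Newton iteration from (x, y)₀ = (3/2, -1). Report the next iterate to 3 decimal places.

(1.833, -0.500)

At (3/2, -1): F = (-0.500, 1.000).
Jacobian J = [[4·y + 1, 4·x + 2·y - 1], [2·y^2 + 2·y, 4·x·y + 2·x + 1]].
At the point, J = [[-3.000, 3.000], [0.000, -2.000]] (det J = 6.000).
Solving J·Δ = −F gives Δ = (0.333, 0.500).
Then the next iterate is (x, y)₁ = (1.833, -0.500).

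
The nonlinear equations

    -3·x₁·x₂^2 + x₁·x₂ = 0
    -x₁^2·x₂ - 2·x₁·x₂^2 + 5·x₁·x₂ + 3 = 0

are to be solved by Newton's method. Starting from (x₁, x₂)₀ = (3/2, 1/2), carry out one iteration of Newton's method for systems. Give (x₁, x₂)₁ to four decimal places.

At (3/2, 1/2): F = (-0.3750, 4.8750).
Jacobian J = [[-3·x₂^2 + x₂, -6·x₁·x₂ + x₁], [-2·x₁·x₂ - 2·x₂^2 + 5·x₂, -x₁^2 - 4·x₁·x₂ + 5·x₁]].
At the point, J = [[-0.2500, -3.0000], [0.5000, 2.2500]] (det J = 0.9375).
Solving J·Δ = −F gives Δ = (-14.7000, 1.1000).
Then the next iterate is (x₁, x₂)₁ = (-13.2000, 1.6000).

(-13.2000, 1.6000)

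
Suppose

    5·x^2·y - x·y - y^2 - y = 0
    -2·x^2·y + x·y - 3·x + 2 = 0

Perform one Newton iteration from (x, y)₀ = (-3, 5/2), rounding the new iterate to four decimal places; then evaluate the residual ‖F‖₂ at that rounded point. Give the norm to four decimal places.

24.8193

At (-3, 5/2): F = (111.2500, -41.5000).
Jacobian J = [[10·x·y - y, 5·x^2 - x - 2·y - 1], [-4·x·y + y - 3, -2·x^2 + x]].
At the point, J = [[-77.5000, 42.0000], [29.5000, -21.0000]] (det J = 388.5000).
Solving J·Δ = −F gives Δ = (1.5270, 0.1689).
Then the next iterate is (x, y)₁ = (-1.4730, 2.6689).
Re-evaluating at (-1.4730, 2.6689): F = (23.093311, -9.093869), so ‖F‖₂ = 24.8193.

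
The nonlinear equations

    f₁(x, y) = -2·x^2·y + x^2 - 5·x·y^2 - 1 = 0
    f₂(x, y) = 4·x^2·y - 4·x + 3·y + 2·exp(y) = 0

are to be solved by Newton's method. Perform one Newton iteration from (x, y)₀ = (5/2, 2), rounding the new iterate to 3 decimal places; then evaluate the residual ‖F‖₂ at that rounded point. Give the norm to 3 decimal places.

28.561

At (5/2, 2): F = (-69.750, 60.77811).
Jacobian J = [[-4·x·y + 2·x - 5·y^2, -2·x^2 - 10·x·y], [8·x·y - 4, 4·x^2 + 2·exp(y) + 3]].
At the point, J = [[-35.000, -62.500], [36.000, 42.77811]] (det J = 752.76607).
Solving J·Δ = −F gives Δ = (-1.082, -0.510).
Then the next iterate is (x, y)₁ = (1.418, 1.490).
Re-evaluating at (1.418, 1.490): F = (-20.72174, 19.65611), so ‖F‖₂ = 28.561.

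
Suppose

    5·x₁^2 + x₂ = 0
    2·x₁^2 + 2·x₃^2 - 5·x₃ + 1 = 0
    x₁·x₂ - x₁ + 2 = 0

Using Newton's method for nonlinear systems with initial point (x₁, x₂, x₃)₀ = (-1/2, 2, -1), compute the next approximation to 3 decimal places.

At (-1/2, 2, -1): F = (3.250, 8.500, 1.500).
Jacobian J = [[10·x₁, 1, 0], [4·x₁, 0, 4·x₃ - 5], [x₂ - 1, x₁, 0]].
At the point, J = [[-5.000, 1.000, 0.000], [-2.000, 0.000, -9.000], [1.000, -0.500, 0.000]] (det J = 13.500).
Solving J·Δ = −F gives Δ = (2.083, 7.167, 0.481).
Then the next iterate is (x₁, x₂, x₃)₁ = (1.583, 9.167, -0.519).

(1.583, 9.167, -0.519)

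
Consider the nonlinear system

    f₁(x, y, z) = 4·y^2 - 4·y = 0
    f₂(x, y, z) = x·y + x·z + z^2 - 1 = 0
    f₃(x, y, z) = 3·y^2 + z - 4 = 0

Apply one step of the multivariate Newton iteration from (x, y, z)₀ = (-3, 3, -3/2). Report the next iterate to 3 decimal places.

At (-3, 3, -3/2): F = (24.000, -3.250, 21.500).
Jacobian J = [[0, 8·y - 4, 0], [y + z, x, x + 2·z], [0, 6·y, 1]].
At the point, J = [[0.000, 20.000, 0.000], [1.500, -3.000, -6.000], [0.000, 18.000, 1.000]] (det J = -30.000).
Solving J·Δ = −F gives Δ = (0.167, -1.200, 0.100).
Then the next iterate is (x, y, z)₁ = (-2.833, 1.800, -1.400).

(-2.833, 1.800, -1.400)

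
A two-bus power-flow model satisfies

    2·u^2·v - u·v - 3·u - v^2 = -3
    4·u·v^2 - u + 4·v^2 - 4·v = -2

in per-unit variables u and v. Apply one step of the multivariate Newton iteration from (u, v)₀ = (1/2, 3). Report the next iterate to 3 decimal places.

At (1/2, 3): F = (-7.500, 43.500).
Jacobian J = [[4·u·v - v - 3, 2·u^2 - u - 2·v], [4·v^2 - 1, 8·u·v + 8·v - 4]].
At the point, J = [[0.000, -6.000], [35.000, 32.000]] (det J = 210.000).
Solving J·Δ = −F gives Δ = (-0.100, -1.250).
Then the next iterate is (u, v)₁ = (0.400, 1.750).

(0.400, 1.750)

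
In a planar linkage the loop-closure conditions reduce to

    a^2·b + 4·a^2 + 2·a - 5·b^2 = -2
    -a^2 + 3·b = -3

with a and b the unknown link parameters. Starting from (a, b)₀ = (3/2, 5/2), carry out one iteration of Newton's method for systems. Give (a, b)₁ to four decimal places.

(42.2500, 40.5000)

At (3/2, 5/2): F = (-11.6250, 8.2500).
Jacobian J = [[2·a·b + 8·a + 2, a^2 - 10·b], [-2·a, 3]].
At the point, J = [[21.5000, -22.7500], [-3.0000, 3.0000]] (det J = -3.7500).
Solving J·Δ = −F gives Δ = (40.7500, 38.0000).
Then the next iterate is (a, b)₁ = (42.2500, 40.5000).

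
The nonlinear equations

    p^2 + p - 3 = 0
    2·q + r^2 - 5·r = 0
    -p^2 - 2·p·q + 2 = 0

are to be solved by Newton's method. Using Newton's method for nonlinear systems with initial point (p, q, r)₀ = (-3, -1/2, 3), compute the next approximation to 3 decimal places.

At (-3, -1/2, 3): F = (3.000, -7.000, -10.000).
Jacobian J = [[2·p + 1, 0, 0], [0, 2, 2·r - 5], [-2·p - 2·q, -2·p, 0]].
At the point, J = [[-5.000, 0.000, 0.000], [0.000, 2.000, 1.000], [7.000, 6.000, 0.000]] (det J = 30.000).
Solving J·Δ = −F gives Δ = (0.600, 0.967, 5.067).
Then the next iterate is (p, q, r)₁ = (-2.400, 0.467, 8.067).

(-2.400, 0.467, 8.067)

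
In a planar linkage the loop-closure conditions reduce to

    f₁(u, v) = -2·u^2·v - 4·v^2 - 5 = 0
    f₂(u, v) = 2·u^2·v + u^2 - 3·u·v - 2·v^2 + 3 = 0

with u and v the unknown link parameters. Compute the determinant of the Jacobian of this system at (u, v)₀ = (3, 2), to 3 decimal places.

J = [[-4·u·v, -2·u^2 - 8·v], [4·u·v + 2·u - 3·v, 2·u^2 - 3·u - 4·v]].
At the point, J = [[-24.000, -34.000], [24.000, 1.000]].
det J = 792.000.

792.000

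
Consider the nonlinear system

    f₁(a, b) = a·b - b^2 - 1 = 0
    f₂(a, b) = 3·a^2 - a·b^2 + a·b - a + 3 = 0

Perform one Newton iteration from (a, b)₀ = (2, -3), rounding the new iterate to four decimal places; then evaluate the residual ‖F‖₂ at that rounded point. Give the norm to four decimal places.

At (2, -3): F = (-16.0000, -11.0000).
Jacobian J = [[b, a - 2·b], [6·a - b^2 + b - 1, -2·a·b + a]].
At the point, J = [[-3.0000, 8.0000], [-1.0000, 14.0000]] (det J = -34.0000).
Solving J·Δ = −F gives Δ = (-4.0000, 0.5000).
Then the next iterate is (a, b)₁ = (-2.0000, -2.5000).
Re-evaluating at (-2.0000, -2.5000): F = (-2.2500, 34.5000), so ‖F‖₂ = 34.5733.

34.5733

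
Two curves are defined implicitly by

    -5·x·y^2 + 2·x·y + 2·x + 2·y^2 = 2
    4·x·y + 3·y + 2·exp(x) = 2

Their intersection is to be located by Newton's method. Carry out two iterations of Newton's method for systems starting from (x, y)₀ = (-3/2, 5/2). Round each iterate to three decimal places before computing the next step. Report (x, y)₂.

At (-3/2, 5/2): F = (46.875, -9.05374).
Jacobian J = [[-5·y^2 + 2·y + 2, -10·x·y + 2·x + 4·y], [4·y + 2·exp(x), 4·x + 3]].
At the point, J = [[-24.250, 44.500], [10.44626, -3.000]] (det J = -392.10858).
Solving J·Δ = −F gives Δ = (0.669, -0.689).
Then the next iterate is (x, y)₁ = (-0.831, 1.811).
Round to (-0.831, 1.811) and repeat: F = (13.51480, -1.71554), J = [[-10.77660, 20.63141], [8.11523, -0.324]].
Δ = (0.189, -0.556), so (x, y)₂ = (-0.642, 1.255).

(-0.642, 1.255)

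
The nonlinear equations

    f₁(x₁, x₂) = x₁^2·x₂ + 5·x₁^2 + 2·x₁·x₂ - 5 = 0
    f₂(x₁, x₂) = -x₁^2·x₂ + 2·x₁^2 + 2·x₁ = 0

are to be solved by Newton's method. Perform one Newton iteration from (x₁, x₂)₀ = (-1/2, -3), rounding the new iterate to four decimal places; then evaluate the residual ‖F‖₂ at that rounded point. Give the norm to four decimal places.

At (-1/2, -3): F = (-1.5000, 0.2500).
Jacobian J = [[2·x₁·x₂ + 10·x₁ + 2·x₂, x₁^2 + 2·x₁], [-2·x₁·x₂ + 4·x₁ + 2, -x₁^2]].
At the point, J = [[-8.0000, -0.7500], [-3.0000, -0.2500]] (det J = -0.2500).
Solving J·Δ = −F gives Δ = (2.2500, -26.0000).
Then the next iterate is (x₁, x₂)₁ = (1.7500, -29.0000).
Re-evaluating at (1.7500, -29.0000): F = (-180.0000, 98.4375), so ‖F‖₂ = 205.1583.

205.1583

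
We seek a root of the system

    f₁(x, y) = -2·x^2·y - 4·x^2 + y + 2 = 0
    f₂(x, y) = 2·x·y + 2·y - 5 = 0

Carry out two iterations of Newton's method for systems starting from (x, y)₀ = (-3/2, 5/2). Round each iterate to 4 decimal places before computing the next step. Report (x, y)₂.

At (-3/2, 5/2): F = (-15.7500, -7.5000).
Jacobian J = [[-4·x·y - 8·x, -2·x^2 + 1], [2·y, 2·x + 2]].
At the point, J = [[27.0000, -3.5000], [5.0000, -1.0000]] (det J = -9.5000).
Solving J·Δ = −F gives Δ = (-1.1053, -13.0263).
Then the next iterate is (x, y)₁ = (-2.6053, -10.5263).
Round to (-2.6053, -10.5263) and repeat: F = (107.219725, 28.795739), J = [[-88.854278, -12.575176], [-21.0526, -3.2106]].
Δ = (-0.8703, 14.6757), so (x, y)₂ = (-3.4756, 4.1494).

(-3.4756, 4.1494)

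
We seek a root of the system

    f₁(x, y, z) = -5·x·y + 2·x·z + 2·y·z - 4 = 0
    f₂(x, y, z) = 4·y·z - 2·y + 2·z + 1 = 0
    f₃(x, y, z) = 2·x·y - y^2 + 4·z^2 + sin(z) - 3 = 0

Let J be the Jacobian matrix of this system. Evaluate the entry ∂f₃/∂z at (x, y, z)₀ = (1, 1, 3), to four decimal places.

23.0100

∂f₃/∂z = 8·z + cos(z).
At (1, 1, 3) this is 23.0100.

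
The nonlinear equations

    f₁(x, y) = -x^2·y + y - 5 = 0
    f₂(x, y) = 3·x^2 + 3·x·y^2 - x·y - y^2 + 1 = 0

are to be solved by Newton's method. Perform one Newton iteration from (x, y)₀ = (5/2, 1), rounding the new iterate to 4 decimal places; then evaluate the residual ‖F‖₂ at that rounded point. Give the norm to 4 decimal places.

16.1611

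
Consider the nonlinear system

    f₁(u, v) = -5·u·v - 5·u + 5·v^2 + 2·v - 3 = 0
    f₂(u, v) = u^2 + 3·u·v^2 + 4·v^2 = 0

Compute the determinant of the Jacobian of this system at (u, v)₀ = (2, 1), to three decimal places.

-214.000

J = [[-5·v - 5, -5·u + 10·v + 2], [2·u + 3·v^2, 6·u·v + 8·v]].
At the point, J = [[-10.000, 2.000], [7.000, 20.000]].
det J = -214.000.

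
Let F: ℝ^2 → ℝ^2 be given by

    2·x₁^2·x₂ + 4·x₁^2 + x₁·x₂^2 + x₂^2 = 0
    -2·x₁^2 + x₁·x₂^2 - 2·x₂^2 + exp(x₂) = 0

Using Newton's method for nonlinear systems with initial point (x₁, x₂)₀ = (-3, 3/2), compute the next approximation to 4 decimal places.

(-1.7127, 0.8893)

At (-3, 3/2): F = (58.5000, -24.768311).
Jacobian J = [[4·x₁·x₂ + 8·x₁ + x₂^2, 2·x₁^2 + 2·x₁·x₂ + 2·x₂], [-4·x₁ + x₂^2, 2·x₁·x₂ - 4·x₂ + exp(x₂)]].
At the point, J = [[-39.7500, 12.0000], [14.2500, -10.518311]] (det J = 247.102859).
Solving J·Δ = −F gives Δ = (1.2873, -0.6107).
Then the next iterate is (x₁, x₂)₁ = (-1.7127, 0.8893).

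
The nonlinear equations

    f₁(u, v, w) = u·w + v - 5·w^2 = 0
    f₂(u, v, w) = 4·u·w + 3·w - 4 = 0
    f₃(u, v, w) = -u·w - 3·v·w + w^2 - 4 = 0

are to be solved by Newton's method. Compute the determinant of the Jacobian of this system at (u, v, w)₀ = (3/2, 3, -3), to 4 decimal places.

J = [[w, 1, u - 10·w], [4·w, 0, 4·u + 3], [-w, -3·w, -u - 3·v + 2·w]].
At the point, J = [[-3.0000, 1.0000, 31.5000], [-12.0000, 0.0000, 9.0000], [3.0000, 9.0000, -16.5000]].
det J = -3330.0000.

-3330.0000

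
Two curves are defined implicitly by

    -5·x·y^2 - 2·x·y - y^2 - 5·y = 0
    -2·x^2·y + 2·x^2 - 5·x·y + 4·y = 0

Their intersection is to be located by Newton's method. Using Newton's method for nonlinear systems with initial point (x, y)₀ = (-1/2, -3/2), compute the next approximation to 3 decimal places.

(-1.066, 0.153)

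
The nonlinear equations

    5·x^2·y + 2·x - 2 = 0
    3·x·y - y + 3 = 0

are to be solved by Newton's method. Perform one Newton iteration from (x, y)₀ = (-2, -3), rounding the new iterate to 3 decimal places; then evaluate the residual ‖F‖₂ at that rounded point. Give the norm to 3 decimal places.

5.065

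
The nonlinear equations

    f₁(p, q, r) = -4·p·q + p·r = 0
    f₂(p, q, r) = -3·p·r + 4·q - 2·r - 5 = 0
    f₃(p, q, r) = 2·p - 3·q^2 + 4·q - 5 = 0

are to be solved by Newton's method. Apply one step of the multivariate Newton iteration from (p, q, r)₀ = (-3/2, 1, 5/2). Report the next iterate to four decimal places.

(8.5000, 7.5000, 20.0000)

At (-3/2, 1, 5/2): F = (2.2500, 5.2500, -7.0000).
Jacobian J = [[-4·q + r, -4·p, p], [-3·r, 4, -3·p - 2], [2, -6·q + 4, 0]].
At the point, J = [[-1.5000, 6.0000, -1.5000], [-7.5000, 4.0000, 2.5000], [2.0000, -2.0000, 0.0000]] (det J = 12.0000).
Solving J·Δ = −F gives Δ = (10.0000, 6.5000, 17.5000).
Then the next iterate is (p, q, r)₁ = (8.5000, 7.5000, 20.0000).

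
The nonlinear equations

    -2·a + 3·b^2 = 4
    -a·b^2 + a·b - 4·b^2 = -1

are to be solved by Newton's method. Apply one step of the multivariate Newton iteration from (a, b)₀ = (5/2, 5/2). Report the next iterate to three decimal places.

At (5/2, 5/2): F = (9.750, -33.375).
Jacobian J = [[-2, 6·b], [-b^2 + b, -2·a·b + a - 8·b]].
At the point, J = [[-2.000, 15.000], [-3.750, -30.000]] (det J = 116.250).
Solving J·Δ = −F gives Δ = (-1.790, -0.889).
Then the next iterate is (a, b)₁ = (0.710, 1.611).

(0.710, 1.611)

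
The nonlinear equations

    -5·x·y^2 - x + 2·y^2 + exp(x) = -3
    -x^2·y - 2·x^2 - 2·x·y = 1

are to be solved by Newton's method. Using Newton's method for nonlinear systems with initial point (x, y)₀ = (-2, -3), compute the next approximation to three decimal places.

At (-2, -3): F = (113.13534, -9.000).
Jacobian J = [[-5·y^2 + exp(x) - 1, -10·x·y + 4·y], [-2·x·y - 4·x - 2·y, -x^2 - 2·x]].
At the point, J = [[-45.86466, -72.000], [2.000, 0.000]] (det J = 144.000).
Solving J·Δ = −F gives Δ = (4.500, -1.295).
Then the next iterate is (x, y)₁ = (2.500, -4.295).

(2.500, -4.295)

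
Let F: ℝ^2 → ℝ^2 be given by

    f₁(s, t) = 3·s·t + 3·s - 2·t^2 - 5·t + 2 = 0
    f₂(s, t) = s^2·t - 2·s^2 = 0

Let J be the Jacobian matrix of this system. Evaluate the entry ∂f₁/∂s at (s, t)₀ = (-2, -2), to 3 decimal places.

∂f₁/∂s = 3·t + 3.
At (-2, -2) this is -3.000.

-3.000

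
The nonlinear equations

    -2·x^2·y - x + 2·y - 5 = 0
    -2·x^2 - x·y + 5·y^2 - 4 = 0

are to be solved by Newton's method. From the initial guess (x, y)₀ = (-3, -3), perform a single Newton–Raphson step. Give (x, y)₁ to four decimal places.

(-2.1784, -2.0250)

At (-3, -3): F = (46.0000, 14.0000).
Jacobian J = [[-4·x·y - 1, -2·x^2 + 2], [-4·x - y, -x + 10·y]].
At the point, J = [[-37.0000, -16.0000], [15.0000, -27.0000]] (det J = 1239.0000).
Solving J·Δ = −F gives Δ = (0.8216, 0.9750).
Then the next iterate is (x, y)₁ = (-2.1784, -2.0250).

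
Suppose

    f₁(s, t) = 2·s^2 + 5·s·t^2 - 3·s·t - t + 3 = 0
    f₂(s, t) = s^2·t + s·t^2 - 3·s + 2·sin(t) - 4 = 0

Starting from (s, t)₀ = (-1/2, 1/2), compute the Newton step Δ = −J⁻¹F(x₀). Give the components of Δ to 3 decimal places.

(0.164, 1.378)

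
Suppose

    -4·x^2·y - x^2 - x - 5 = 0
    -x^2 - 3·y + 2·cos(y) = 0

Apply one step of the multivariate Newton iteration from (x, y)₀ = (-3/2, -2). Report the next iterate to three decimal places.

(-1.722, -0.095)

At (-3/2, -2): F = (12.250, 2.91771).
Jacobian J = [[-8·x·y - 2·x - 1, -4·x^2], [-2·x, -2·sin(y) - 3]].
At the point, J = [[-22.000, -9.000], [3.000, -1.18141]] (det J = 52.99091).
Solving J·Δ = −F gives Δ = (-0.222, 1.905).
Then the next iterate is (x, y)₁ = (-1.722, -0.095).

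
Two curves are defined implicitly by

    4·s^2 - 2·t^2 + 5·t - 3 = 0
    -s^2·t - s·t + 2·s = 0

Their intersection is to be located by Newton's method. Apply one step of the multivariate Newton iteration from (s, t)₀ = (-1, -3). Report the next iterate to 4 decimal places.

(-3.0000, -2.0588)

At (-1, -3): F = (-32.0000, -2.0000).
Jacobian J = [[8·s, -4·t + 5], [-2·s·t - t + 2, -s^2 - s]].
At the point, J = [[-8.0000, 17.0000], [-1.0000, 0.0000]] (det J = 17.0000).
Solving J·Δ = −F gives Δ = (-2.0000, 0.9412).
Then the next iterate is (s, t)₁ = (-3.0000, -2.0588).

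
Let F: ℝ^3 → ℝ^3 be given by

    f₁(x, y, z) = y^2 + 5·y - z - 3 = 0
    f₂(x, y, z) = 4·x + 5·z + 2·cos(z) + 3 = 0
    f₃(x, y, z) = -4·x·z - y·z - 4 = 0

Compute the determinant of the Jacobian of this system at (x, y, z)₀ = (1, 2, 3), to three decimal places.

J = [[0, 2·y + 5, -1], [4, 0, -2·sin(z) + 5], [-4·z, -z, -4·x - y]].
At the point, J = [[0.000, 9.000, -1.000], [4.000, 0.000, 4.71776], [-12.000, -3.000, -6.000]].
det J = -281.518.

-281.518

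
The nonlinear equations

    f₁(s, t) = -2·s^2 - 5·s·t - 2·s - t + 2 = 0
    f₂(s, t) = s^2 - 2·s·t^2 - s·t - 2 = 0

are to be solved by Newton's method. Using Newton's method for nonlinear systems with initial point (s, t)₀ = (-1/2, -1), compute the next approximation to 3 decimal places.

(-0.417, -1.944)

At (-1/2, -1): F = (1.000, -1.250).
Jacobian J = [[-4·s - 5·t - 2, -5·s - 1], [2·s - 2·t^2 - t, -4·s·t - s]].
At the point, J = [[5.000, 1.500], [-2.000, -1.500]] (det J = -4.500).
Solving J·Δ = −F gives Δ = (0.083, -0.944).
Then the next iterate is (s, t)₁ = (-0.417, -1.944).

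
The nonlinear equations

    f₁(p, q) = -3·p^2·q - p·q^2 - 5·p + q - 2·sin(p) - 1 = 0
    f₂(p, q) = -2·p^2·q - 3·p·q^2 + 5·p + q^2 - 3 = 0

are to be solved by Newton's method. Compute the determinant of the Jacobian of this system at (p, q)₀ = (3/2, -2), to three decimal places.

82.906

J = [[-6·p·q - q^2 - 2·cos(p) - 5, -3·p^2 - 2·p·q + 1], [-4·p·q - 3·q^2 + 5, -2·p^2 - 6·p·q + 2·q]].
At the point, J = [[8.85853, 0.250], [5.000, 9.500]].
det J = 82.906.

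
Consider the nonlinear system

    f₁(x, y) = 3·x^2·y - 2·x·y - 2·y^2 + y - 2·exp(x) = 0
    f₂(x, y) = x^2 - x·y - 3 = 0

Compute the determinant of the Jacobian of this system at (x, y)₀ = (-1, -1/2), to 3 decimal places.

15.264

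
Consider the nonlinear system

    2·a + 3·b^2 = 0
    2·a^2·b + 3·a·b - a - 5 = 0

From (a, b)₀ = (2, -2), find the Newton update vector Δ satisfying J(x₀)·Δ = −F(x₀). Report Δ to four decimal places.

At (2, -2): F = (16.0000, -35.0000).
Jacobian J = [[2, 6·b], [4·a·b + 3·b - 1, 2·a^2 + 3·a]].
At the point, J = [[2.0000, -12.0000], [-23.0000, 14.0000]] (det J = -248.0000).
Solving J·Δ = −F gives Δ = (-0.7903, 1.2016).

(-0.7903, 1.2016)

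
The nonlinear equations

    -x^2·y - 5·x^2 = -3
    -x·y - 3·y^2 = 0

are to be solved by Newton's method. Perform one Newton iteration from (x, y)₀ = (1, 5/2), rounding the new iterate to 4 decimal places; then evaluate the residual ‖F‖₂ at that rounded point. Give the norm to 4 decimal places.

5.3715

At (1, 5/2): F = (-4.5000, -21.2500).
Jacobian J = [[-2·x·y - 10·x, -x^2], [-y, -x - 6·y]].
At the point, J = [[-15.0000, -1.0000], [-2.5000, -16.0000]] (det J = 237.5000).
Solving J·Δ = −F gives Δ = (-0.2137, -1.2947).
Then the next iterate is (x, y)₁ = (0.7863, 1.2053).
Re-evaluating at (0.7863, 1.2053): F = (-0.836536, -5.305972), so ‖F‖₂ = 5.3715.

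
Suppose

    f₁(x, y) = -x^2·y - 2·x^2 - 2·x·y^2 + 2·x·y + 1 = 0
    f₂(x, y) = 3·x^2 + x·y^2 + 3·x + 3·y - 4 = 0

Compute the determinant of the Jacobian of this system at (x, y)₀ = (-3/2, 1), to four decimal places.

3.7500

J = [[-2·x·y - 4·x - 2·y^2 + 2·y, -x^2 - 4·x·y + 2·x], [6·x + y^2 + 3, 2·x·y + 3]].
At the point, J = [[9.0000, 0.7500], [-5.0000, 0.0000]].
det J = 3.7500.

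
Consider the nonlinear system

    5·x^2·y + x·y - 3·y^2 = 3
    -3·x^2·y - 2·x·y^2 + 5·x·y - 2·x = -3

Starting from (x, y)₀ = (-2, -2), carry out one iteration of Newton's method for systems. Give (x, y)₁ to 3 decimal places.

(-2.581, 0.435)

At (-2, -2): F = (-51.000, 67.000).
Jacobian J = [[10·x·y + y, 5·x^2 + x - 6·y], [-6·x·y - 2·y^2 + 5·y - 2, -3·x^2 - 4·x·y + 5·x]].
At the point, J = [[38.000, 30.000], [-44.000, -38.000]] (det J = -124.000).
Solving J·Δ = −F gives Δ = (-0.581, 2.435).
Then the next iterate is (x, y)₁ = (-2.581, 0.435).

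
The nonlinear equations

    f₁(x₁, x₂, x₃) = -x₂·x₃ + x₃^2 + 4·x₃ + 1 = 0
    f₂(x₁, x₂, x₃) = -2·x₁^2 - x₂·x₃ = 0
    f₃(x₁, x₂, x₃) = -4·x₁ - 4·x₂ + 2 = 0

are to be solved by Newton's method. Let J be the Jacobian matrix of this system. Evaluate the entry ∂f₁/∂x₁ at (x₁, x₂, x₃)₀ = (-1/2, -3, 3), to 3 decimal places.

∂f₁/∂x₁ = 0.
At (-1/2, -3, 3) this is 0.000.

0.000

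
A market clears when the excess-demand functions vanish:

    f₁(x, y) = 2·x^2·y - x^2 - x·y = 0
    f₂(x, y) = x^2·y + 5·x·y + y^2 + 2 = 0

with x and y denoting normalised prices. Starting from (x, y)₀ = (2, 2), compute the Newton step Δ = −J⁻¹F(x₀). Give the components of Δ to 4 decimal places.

At (2, 2): F = (8.0000, 34.0000).
Jacobian J = [[4·x·y - 2·x - y, 2·x^2 - x], [2·x·y + 5·y, x^2 + 5·x + 2·y]].
At the point, J = [[10.0000, 6.0000], [18.0000, 18.0000]] (det J = 72.0000).
Solving J·Δ = −F gives Δ = (0.8333, -2.7222).

(0.8333, -2.7222)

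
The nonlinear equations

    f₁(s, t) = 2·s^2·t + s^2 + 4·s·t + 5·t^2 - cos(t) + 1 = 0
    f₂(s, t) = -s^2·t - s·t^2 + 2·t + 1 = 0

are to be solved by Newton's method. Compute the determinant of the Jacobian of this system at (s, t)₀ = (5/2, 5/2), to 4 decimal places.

J = [[4·s·t + 2·s + 4·t, 2·s^2 + 4·s + 10·t + sin(t)], [-2·s·t - t^2, -s^2 - 2·s·t + 2]].
At the point, J = [[40.0000, 48.098472], [-18.7500, -16.7500]].
det J = 231.8464.

231.8464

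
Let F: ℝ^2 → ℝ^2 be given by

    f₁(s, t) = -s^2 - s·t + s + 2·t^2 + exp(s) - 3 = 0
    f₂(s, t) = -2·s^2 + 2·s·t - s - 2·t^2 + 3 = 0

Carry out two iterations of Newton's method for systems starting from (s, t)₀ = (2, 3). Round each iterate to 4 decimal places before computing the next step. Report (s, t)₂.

(1.2848, 0.9980)

At (2, 3): F = (14.389056, -13.0000).
Jacobian J = [[-2·s - t + exp(s) + 1, -s + 4·t], [-4·s + 2·t - 1, 2·s - 4·t]].
At the point, J = [[1.389056, 10.0000], [-3.0000, -8.0000]] (det J = 18.887551).
Solving J·Δ = −F gives Δ = (-0.7882, -1.3294).
Then the next iterate is (s, t)₁ = (1.2118, 1.6706).
Round to (1.2118, 1.6706) and repeat: F = (3.660243, -2.681661), J = [[0.265326, 5.4706], [-2.5060, -4.2588]].
Δ = (0.0730, -0.6726), so (s, t)₂ = (1.2848, 0.9980).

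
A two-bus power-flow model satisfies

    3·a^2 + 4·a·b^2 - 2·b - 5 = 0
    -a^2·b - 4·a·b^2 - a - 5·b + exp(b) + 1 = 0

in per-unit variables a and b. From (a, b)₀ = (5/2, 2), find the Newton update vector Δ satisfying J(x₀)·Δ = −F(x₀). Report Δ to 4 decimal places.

At (5/2, 2): F = (49.7500, -56.610944).
Jacobian J = [[6·a + 4·b^2, 8·a·b - 2], [-2·a·b - 4·b^2 - 1, -a^2 - 8·a·b + exp(b) - 5]].
At the point, J = [[31.0000, 38.0000], [-27.0000, -43.860944]] (det J = -333.689261).
Solving J·Δ = −F gives Δ = (-0.0925, -1.2338).

(-0.0925, -1.2338)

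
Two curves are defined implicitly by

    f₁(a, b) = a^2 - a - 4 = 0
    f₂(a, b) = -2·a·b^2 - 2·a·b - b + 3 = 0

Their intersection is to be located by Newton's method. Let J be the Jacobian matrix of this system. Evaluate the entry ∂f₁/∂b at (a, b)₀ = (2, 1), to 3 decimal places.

0.000

∂f₁/∂b = 0.
At (2, 1) this is 0.000.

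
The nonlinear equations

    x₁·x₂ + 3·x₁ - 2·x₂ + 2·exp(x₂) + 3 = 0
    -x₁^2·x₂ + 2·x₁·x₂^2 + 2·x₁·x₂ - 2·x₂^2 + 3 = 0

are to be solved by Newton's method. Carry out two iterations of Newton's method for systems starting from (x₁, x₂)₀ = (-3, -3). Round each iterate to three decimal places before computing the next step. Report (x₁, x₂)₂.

(-1.539, -2.800)

At (-3, -3): F = (9.09957, -24.000).
Jacobian J = [[x₂ + 3, x₁ + 2·exp(x₂) - 2], [-2·x₁·x₂ + 2·x₂^2 + 2·x₂, -x₁^2 + 4·x₁·x₂ + 2·x₁ - 4·x₂]].
At the point, J = [[0.000, -4.90043], [-6.000, 33.000]] (det J = -29.40256).
Solving J·Δ = −F gives Δ = (6.213, 1.857).
Then the next iterate is (x₁, x₂)₁ = (3.213, -1.143).
Round to (3.213, -1.143) and repeat: F = (11.89026, 13.23704), J = [[1.857, 1.85072], [7.67182, -14.01521]].
Δ = (-4.752, -1.657), so (x₁, x₂)₂ = (-1.539, -2.800).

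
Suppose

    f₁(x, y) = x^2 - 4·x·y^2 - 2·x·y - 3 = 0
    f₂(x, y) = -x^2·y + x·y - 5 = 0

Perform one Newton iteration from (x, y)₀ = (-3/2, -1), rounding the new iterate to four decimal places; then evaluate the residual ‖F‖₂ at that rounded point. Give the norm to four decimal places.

5.2334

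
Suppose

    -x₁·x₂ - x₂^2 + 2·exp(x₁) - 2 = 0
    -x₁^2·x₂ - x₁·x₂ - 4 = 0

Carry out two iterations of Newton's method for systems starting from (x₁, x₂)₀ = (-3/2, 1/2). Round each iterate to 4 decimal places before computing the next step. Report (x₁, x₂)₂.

At (-3/2, 1/2): F = (-1.053740, -4.3750).
Jacobian J = [[-x₂ + 2·exp(x₁), -x₁ - 2·x₂], [-2·x₁·x₂ - x₂, -x₁^2 - x₁]].
At the point, J = [[-0.053740, 0.5000], [1.0000, -0.7500]] (det J = -0.459695).
Solving J·Δ = −F gives Δ = (6.4778, 2.8037).
Then the next iterate is (x₁, x₂)₁ = (4.9778, 3.3037).
Round to (4.9778, 3.3037) and repeat: F = (260.949788, -102.305865), J = [[287.005680, -11.5852], [-36.194016, -29.756293]].
Δ = (-0.9989, -2.2231), so (x₁, x₂)₂ = (3.9789, 1.0806).

(3.9789, 1.0806)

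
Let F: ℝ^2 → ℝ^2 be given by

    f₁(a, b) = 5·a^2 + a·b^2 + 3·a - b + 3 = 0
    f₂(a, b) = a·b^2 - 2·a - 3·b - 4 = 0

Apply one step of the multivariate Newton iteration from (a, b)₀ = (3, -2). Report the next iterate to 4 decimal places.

(1.1834, -1.7089)

At (3, -2): F = (71.0000, 8.0000).
Jacobian J = [[10·a + b^2 + 3, 2·a·b - 1], [b^2 - 2, 2·a·b - 3]].
At the point, J = [[37.0000, -13.0000], [2.0000, -15.0000]] (det J = -529.0000).
Solving J·Δ = −F gives Δ = (-1.8166, 0.2911).
Then the next iterate is (a, b)₁ = (1.1834, -1.7089).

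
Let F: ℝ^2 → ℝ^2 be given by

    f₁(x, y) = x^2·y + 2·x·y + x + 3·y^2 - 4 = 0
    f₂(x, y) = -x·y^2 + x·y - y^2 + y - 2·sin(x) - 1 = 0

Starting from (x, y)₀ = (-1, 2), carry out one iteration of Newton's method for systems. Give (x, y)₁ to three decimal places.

(-0.778, 1.525)

At (-1, 2): F = (5.000, 0.68294).
Jacobian J = [[2·x·y + 2·y + 1, x^2 + 2·x + 6·y], [-y^2 + y - 2·cos(x), -2·x·y + x - 2·y + 1]].
At the point, J = [[1.000, 11.000], [-3.08060, 0.000]] (det J = 33.88665).
Solving J·Δ = −F gives Δ = (0.222, -0.475).
Then the next iterate is (x, y)₁ = (-0.778, 1.525).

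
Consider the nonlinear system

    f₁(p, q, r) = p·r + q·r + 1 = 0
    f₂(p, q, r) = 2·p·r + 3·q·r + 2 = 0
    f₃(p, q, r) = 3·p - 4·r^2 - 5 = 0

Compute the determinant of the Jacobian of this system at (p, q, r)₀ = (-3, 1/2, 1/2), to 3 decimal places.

J = [[r, r, p + q], [2·r, 3·r, 2·p + 3·q], [3, 0, -8·r]].
At the point, J = [[0.500, 0.500, -2.500], [1.000, 1.500, -4.500], [3.000, 0.000, -4.000]].
det J = 3.500.

3.500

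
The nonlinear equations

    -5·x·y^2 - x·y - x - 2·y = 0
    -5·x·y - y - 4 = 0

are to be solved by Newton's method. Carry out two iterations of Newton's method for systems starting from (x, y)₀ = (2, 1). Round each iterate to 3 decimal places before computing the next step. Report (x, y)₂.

(-1.303, 1.127)

At (2, 1): F = (-16.000, -15.000).
Jacobian J = [[-5·y^2 - y - 1, -10·x·y - x - 2], [-5·y, -5·x - 1]].
At the point, J = [[-7.000, -24.000], [-5.000, -11.000]] (det J = -43.000).
Solving J·Δ = −F gives Δ = (-4.279, 0.581).
Then the next iterate is (x, y)₁ = (-2.279, 1.581).
Round to (-2.279, 1.581) and repeat: F = (31.20260, 12.43449), J = [[-15.07880, 36.30999], [-7.905, 10.395]].
Δ = (0.976, -0.454), so (x, y)₂ = (-1.303, 1.127).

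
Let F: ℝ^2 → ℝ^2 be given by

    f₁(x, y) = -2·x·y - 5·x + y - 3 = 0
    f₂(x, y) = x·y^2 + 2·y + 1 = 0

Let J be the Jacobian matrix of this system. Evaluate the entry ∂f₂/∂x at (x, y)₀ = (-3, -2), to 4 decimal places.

∂f₂/∂x = y^2.
At (-3, -2) this is 4.0000.

4.0000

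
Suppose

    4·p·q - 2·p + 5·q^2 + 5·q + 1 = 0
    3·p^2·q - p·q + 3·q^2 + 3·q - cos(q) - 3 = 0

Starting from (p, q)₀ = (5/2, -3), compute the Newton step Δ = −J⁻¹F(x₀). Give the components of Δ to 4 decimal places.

(-0.7681, 0.4502)

At (5/2, -3): F = (-4.0000, -32.760008).
Jacobian J = [[4·q - 2, 4·p + 10·q + 5], [6·p·q - q, 3·p^2 - p + 6·q + sin(q) + 3]].
At the point, J = [[-14.0000, -15.0000], [-42.0000, 1.108880]] (det J = -645.524320).
Solving J·Δ = −F gives Δ = (-0.7681, 0.4502).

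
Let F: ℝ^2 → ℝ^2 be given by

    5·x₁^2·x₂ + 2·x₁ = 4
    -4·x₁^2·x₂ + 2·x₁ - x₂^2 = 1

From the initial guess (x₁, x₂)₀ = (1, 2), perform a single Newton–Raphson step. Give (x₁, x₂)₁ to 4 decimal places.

(0.9151, 0.7736)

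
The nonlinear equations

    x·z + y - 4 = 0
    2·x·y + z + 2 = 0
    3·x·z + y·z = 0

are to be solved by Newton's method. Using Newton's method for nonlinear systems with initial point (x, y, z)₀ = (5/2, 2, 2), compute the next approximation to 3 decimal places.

(38.750, -26.000, -17.000)

At (5/2, 2, 2): F = (3.000, 14.000, 19.000).
Jacobian J = [[z, 1, x], [2·y, 2·x, 1], [3·z, z, 3·x + y]].
At the point, J = [[2.000, 1.000, 2.500], [4.000, 5.000, 1.000], [6.000, 2.000, 9.500]] (det J = 4.000).
Solving J·Δ = −F gives Δ = (36.250, -28.000, -19.000).
Then the next iterate is (x, y, z)₁ = (38.750, -26.000, -17.000).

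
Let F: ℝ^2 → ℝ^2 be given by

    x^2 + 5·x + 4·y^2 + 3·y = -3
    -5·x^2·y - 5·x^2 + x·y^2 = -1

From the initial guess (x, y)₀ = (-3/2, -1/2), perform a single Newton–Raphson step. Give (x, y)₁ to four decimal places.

At (-3/2, -1/2): F = (-2.7500, -5.0000).
Jacobian J = [[2·x + 5, 8·y + 3], [-10·x·y - 10·x + y^2, -5·x^2 + 2·x·y]].
At the point, J = [[2.0000, -1.0000], [7.7500, -9.7500]] (det J = -11.7500).
Solving J·Δ = −F gives Δ = (1.8564, 0.9628).
Then the next iterate is (x, y)₁ = (0.3564, 0.4628).

(0.3564, 0.4628)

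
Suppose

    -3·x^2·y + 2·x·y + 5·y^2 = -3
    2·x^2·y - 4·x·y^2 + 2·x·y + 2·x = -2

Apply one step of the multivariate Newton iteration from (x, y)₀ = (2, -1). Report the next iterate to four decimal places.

At (2, -1): F = (16.0000, -14.0000).
Jacobian J = [[-6·x·y + 2·y, -3·x^2 + 2·x + 10·y], [4·x·y - 4·y^2 + 2·y + 2, 2·x^2 - 8·x·y + 2·x]].
At the point, J = [[10.0000, -18.0000], [-12.0000, 28.0000]] (det J = 64.0000).
Solving J·Δ = −F gives Δ = (-3.0625, -0.8125).
Then the next iterate is (x, y)₁ = (-1.0625, -1.8125).

(-1.0625, -1.8125)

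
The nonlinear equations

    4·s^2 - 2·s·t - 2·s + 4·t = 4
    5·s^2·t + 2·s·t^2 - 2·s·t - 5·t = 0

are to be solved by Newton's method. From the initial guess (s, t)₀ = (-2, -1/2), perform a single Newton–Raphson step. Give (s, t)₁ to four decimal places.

(-1.2547, -0.4161)

At (-2, -1/2): F = (12.0000, -10.5000).
Jacobian J = [[8·s - 2·t - 2, -2·s + 4], [10·s·t + 2·t^2 - 2·t, 5·s^2 + 4·s·t - 2·s - 5]].
At the point, J = [[-17.0000, 8.0000], [11.5000, 23.0000]] (det J = -483.0000).
Solving J·Δ = −F gives Δ = (0.7453, 0.0839).
Then the next iterate is (s, t)₁ = (-1.2547, -0.4161).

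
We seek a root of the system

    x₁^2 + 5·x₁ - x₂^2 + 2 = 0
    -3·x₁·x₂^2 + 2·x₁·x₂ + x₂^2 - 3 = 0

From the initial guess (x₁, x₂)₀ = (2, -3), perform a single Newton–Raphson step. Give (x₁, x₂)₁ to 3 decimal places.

At (2, -3): F = (7.000, -60.000).
Jacobian J = [[2·x₁ + 5, -2·x₂], [-3·x₂^2 + 2·x₂, -6·x₁·x₂ + 2·x₁ + 2·x₂]].
At the point, J = [[9.000, 6.000], [-33.000, 34.000]] (det J = 504.000).
Solving J·Δ = −F gives Δ = (-1.187, 0.613).
Then the next iterate is (x₁, x₂)₁ = (0.813, -2.387).

(0.813, -2.387)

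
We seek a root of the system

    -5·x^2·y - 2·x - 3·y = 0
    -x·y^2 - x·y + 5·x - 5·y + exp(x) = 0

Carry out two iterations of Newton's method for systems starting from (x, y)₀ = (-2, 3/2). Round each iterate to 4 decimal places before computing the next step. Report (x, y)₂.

(0.3490, 1.6912)

At (-2, 3/2): F = (-30.5000, -9.864665).
Jacobian J = [[-10·x·y - 2, -5·x^2 - 3], [-y^2 - y + exp(x) + 5, -2·x·y - x - 5]].
At the point, J = [[28.0000, -23.0000], [1.385335, 3.0000]] (det J = 115.862712).
Solving J·Δ = −F gives Δ = (2.7480, 2.0193).
Then the next iterate is (x, y)₁ = (0.7480, 3.5193).
Round to (0.7480, 3.5193) and repeat: F = (-21.899212, -23.640500), J = [[-28.324364, -5.797520], [-8.792002, -11.012873]].
Δ = (-0.3990, -1.8281), so (x, y)₂ = (0.3490, 1.6912).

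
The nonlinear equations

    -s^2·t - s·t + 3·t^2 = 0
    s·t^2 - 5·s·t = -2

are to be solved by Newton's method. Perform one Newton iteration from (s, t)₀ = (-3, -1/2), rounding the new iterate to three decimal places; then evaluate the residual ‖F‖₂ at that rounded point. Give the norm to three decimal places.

1.455

At (-3, -1/2): F = (3.750, -6.250).
Jacobian J = [[-2·s·t - t, -s^2 - s + 6·t], [t^2 - 5·t, 2·s·t - 5·s]].
At the point, J = [[-2.500, -9.000], [2.750, 18.000]] (det J = -20.250).
Solving J·Δ = −F gives Δ = (0.556, 0.262).
Then the next iterate is (s, t)₁ = (-2.444, -0.238).
Re-evaluating at (-2.444, -0.238): F = (1.00987, -1.04680), so ‖F‖₂ = 1.455.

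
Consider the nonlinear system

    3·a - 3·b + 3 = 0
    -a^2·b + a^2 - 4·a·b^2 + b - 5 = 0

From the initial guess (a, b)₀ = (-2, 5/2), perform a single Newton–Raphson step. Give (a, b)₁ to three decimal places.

(2.889, 3.889)

At (-2, 5/2): F = (-10.500, 41.500).
Jacobian J = [[3, -3], [-2·a·b + 2·a - 4·b^2, -a^2 - 8·a·b + 1]].
At the point, J = [[3.000, -3.000], [-19.000, 37.000]] (det J = 54.000).
Solving J·Δ = −F gives Δ = (4.889, 1.389).
Then the next iterate is (a, b)₁ = (2.889, 3.889).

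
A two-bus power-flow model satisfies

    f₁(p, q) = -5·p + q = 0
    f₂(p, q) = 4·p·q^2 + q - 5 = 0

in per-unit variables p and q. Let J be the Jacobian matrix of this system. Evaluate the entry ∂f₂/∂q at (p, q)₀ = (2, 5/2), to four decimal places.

∂f₂/∂q = 8·p·q + 1.
At (2, 5/2) this is 41.0000.

41.0000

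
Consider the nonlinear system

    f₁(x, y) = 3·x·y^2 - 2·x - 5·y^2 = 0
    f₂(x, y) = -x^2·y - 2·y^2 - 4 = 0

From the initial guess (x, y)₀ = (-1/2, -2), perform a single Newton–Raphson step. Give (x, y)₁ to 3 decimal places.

(-1.313, -0.726)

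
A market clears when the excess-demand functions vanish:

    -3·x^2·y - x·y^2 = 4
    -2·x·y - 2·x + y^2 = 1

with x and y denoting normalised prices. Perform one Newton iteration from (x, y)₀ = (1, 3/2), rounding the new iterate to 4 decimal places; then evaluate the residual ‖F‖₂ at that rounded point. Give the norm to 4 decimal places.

4.4417

At (1, 3/2): F = (-10.7500, -3.7500).
Jacobian J = [[-6·x·y - y^2, -3·x^2 - 2·x·y], [-2·y - 2, -2·x + 2·y]].
At the point, J = [[-11.2500, -6.0000], [-5.0000, 1.0000]] (det J = -41.2500).
Solving J·Δ = −F gives Δ = (-0.8061, -0.2803).
Then the next iterate is (x, y)₁ = (0.1939, 1.2197).
Re-evaluating at (0.1939, 1.2197): F = (-4.426031, -0.373132), so ‖F‖₂ = 4.4417.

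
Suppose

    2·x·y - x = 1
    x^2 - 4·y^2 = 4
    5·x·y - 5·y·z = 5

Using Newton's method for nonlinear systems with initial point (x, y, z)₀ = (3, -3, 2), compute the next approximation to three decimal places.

(1.324, -1.289, 1.087)

At (3, -3, 2): F = (-22.000, -31.000, -20.000).
Jacobian J = [[2·y - 1, 2·x, 0], [2·x, -8·y, 0], [5·y, 5·x - 5·z, -5·y]].
At the point, J = [[-7.000, 6.000, 0.000], [6.000, 24.000, 0.000], [-15.000, 5.000, 15.000]] (det J = -3060.000).
Solving J·Δ = −F gives Δ = (-1.676, 1.711, -0.913).
Then the next iterate is (x, y, z)₁ = (1.324, -1.289, 1.087).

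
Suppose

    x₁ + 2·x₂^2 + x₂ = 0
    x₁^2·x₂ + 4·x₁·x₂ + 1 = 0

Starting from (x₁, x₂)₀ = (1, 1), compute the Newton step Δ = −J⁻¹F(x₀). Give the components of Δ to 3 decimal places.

(-0.400, -0.720)

At (1, 1): F = (4.000, 6.000).
Jacobian J = [[1, 4·x₂ + 1], [2·x₁·x₂ + 4·x₂, x₁^2 + 4·x₁]].
At the point, J = [[1.000, 5.000], [6.000, 5.000]] (det J = -25.000).
Solving J·Δ = −F gives Δ = (-0.400, -0.720).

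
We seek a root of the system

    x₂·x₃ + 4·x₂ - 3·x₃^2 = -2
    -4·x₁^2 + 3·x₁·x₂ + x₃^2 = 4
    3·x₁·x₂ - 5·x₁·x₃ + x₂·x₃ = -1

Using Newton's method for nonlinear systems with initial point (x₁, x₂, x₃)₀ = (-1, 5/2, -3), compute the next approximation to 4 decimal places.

At (-1, 5/2, -3): F = (-22.5000, -6.5000, -29.0000).
Jacobian J = [[0, x₃ + 4, x₂ - 6·x₃], [-8·x₁ + 3·x₂, 3·x₁, 2·x₃], [3·x₂ - 5·x₃, 3·x₁ + x₃, -5·x₁ + x₂]].
At the point, J = [[0.0000, 1.0000, 20.5000], [15.5000, -3.0000, -6.0000], [22.5000, -6.0000, 7.5000]] (det J = -774.0000).
Solving J·Δ = −F gives Δ = (0.7171, -0.7280, 1.1331).
Then the next iterate is (x₁, x₂, x₃)₁ = (-0.2829, 1.7720, -1.8669).

(-0.2829, 1.7720, -1.8669)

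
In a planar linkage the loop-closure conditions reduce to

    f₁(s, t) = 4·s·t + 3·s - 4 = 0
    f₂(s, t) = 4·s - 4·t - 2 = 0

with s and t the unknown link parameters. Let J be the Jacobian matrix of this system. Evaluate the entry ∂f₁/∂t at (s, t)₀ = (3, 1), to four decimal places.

∂f₁/∂t = 4·s.
At (3, 1) this is 12.0000.

12.0000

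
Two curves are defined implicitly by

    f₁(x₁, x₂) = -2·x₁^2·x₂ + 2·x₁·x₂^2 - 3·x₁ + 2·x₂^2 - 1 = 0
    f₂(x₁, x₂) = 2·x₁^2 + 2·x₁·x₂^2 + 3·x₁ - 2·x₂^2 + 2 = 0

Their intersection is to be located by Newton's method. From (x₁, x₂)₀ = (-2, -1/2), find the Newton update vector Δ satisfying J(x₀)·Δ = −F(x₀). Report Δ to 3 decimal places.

At (-2, -1/2): F = (8.500, 2.500).
Jacobian J = [[-4·x₁·x₂ + 2·x₂^2 - 3, -2·x₁^2 + 4·x₁·x₂ + 4·x₂], [4·x₁ + 2·x₂^2 + 3, 4·x₁·x₂ - 4·x₂]].
At the point, J = [[-6.500, -6.000], [-4.500, 6.000]] (det J = -66.000).
Solving J·Δ = −F gives Δ = (1.000, 0.333).

(1.000, 0.333)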